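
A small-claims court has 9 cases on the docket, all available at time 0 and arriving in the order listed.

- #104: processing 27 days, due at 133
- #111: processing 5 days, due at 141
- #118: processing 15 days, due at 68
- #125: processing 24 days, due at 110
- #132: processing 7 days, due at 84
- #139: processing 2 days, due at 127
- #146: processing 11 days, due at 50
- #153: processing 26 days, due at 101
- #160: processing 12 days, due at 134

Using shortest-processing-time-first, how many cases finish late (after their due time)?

SPT (increasing processing time): #139 #111 #132 #146 #160 #118 #125 #153 #104.
#139: 0→2, due 127, tardiness 0
#111: 2→7, due 141, tardiness 0
#132: 7→14, due 84, tardiness 0
#146: 14→25, due 50, tardiness 0
#160: 25→37, due 134, tardiness 0
#118: 37→52, due 68, tardiness 0
#125: 52→76, due 110, tardiness 0
#153: 76→102, due 101, tardiness 1
#104: 102→129, due 133, tardiness 0
Late cases: 1.

1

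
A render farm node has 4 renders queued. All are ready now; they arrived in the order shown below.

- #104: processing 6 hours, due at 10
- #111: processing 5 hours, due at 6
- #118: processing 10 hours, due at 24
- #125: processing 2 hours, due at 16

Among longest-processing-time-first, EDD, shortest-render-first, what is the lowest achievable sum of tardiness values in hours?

1

LPT (decreasing processing time): #118 #104 #111 #125.
#118: 0→10, due 24, tardiness 0
#104: 10→16, due 10, tardiness 6
#111: 16→21, due 6, tardiness 15
#125: 21→23, due 16, tardiness 7
Sum = 0+6+15+7 = 28.
EDD (increasing due date): #111 #104 #125 #118.
#111: 0→5, due 6, tardiness 0
#104: 5→11, due 10, tardiness 1
#125: 11→13, due 16, tardiness 0
#118: 13→23, due 24, tardiness 0
Sum = 0+1+0+0 = 1.
SPT (increasing processing time): #125 #111 #104 #118.
#125: 0→2, due 16, tardiness 0
#111: 2→7, due 6, tardiness 1
#104: 7→13, due 10, tardiness 3
#118: 13→23, due 24, tardiness 0
Sum = 0+1+3+0 = 4.
LPT 28, EDD 1, SPT 4 → minimum 1.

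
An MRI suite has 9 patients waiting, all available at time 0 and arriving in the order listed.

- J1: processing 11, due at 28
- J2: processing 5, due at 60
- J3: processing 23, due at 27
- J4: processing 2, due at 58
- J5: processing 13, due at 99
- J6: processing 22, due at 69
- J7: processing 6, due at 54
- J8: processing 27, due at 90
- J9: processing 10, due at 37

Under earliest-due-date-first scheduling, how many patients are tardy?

EDD (increasing due date): J3 J1 J9 J7 J4 J2 J6 J8 J5.
J3: 0→23, due 27, tardiness 0
J1: 23→34, due 28, tardiness 6
J9: 34→44, due 37, tardiness 7
J7: 44→50, due 54, tardiness 0
J4: 50→52, due 58, tardiness 0
J2: 52→57, due 60, tardiness 0
J6: 57→79, due 69, tardiness 10
J8: 79→106, due 90, tardiness 16
J5: 106→119, due 99, tardiness 20
Late patients: 5.

5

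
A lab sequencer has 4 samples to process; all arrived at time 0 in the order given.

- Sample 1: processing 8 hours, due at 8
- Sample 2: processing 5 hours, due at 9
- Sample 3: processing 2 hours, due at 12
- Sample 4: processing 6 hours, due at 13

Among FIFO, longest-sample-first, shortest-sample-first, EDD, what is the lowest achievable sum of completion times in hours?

FIFO (arrival order): Sample 1 Sample 2 Sample 3 Sample 4.
Sample 1: 0→8
Sample 2: 8→13
Sample 3: 13→15
Sample 4: 15→21
Sum = 8+13+15+21 = 57.
LPT (decreasing processing time): Sample 1 Sample 4 Sample 2 Sample 3.
Sample 1: 0→8
Sample 4: 8→14
Sample 2: 14→19
Sample 3: 19→21
Sum = 8+14+19+21 = 62.
SPT (increasing processing time): Sample 3 Sample 2 Sample 4 Sample 1.
Sample 3: 0→2
Sample 2: 2→7
Sample 4: 7→13
Sample 1: 13→21
Sum = 2+7+13+21 = 43.
EDD (increasing due date): Sample 1 Sample 2 Sample 3 Sample 4.
Sample 1: 0→8
Sample 2: 8→13
Sample 3: 13→15
Sample 4: 15→21
Sum = 8+13+15+21 = 57.
FIFO 57, LPT 62, SPT 43, EDD 57 → minimum 43.

43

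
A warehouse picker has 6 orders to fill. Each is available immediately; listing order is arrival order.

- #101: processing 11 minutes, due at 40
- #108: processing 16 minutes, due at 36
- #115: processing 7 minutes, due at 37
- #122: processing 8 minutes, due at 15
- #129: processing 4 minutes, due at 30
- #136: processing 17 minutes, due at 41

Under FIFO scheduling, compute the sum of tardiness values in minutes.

65

FIFO (arrival order): #101 #108 #115 #122 #129 #136.
#101: 0→11, due 40, tardiness 0
#108: 11→27, due 36, tardiness 0
#115: 27→34, due 37, tardiness 0
#122: 34→42, due 15, tardiness 27
#129: 42→46, due 30, tardiness 16
#136: 46→63, due 41, tardiness 22
Sum = 0+0+0+27+16+22 = 65.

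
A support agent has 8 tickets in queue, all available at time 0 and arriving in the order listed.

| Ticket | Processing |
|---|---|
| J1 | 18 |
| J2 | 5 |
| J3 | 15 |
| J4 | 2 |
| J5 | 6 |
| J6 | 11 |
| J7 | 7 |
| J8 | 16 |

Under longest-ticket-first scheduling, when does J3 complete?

49

LPT (decreasing processing time): J1 J8 J3 J6 J7 J5 J2 J4.
J1: 0→18
J8: 18→34
J3: 34→49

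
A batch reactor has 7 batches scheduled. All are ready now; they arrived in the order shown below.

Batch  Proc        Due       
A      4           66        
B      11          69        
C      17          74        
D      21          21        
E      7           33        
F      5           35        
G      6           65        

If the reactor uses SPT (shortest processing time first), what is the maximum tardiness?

50

SPT (increasing processing time): A F G E B C D.
A: 0→4, due 66, tardiness 0
F: 4→9, due 35, tardiness 0
G: 9→15, due 65, tardiness 0
E: 15→22, due 33, tardiness 0
B: 22→33, due 69, tardiness 0
C: 33→50, due 74, tardiness 0
D: 50→71, due 21, tardiness 50
Maximum = 50.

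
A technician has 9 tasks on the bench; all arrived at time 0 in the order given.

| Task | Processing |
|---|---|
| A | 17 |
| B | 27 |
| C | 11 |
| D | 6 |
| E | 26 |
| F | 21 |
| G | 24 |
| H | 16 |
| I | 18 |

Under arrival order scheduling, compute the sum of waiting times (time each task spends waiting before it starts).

FIFO (arrival order): A B C D E F G H I.
A: waits 0, runs 0→17
B: waits 17, runs 17→44
C: waits 44, runs 44→55
D: waits 55, runs 55→61
E: waits 61, runs 61→87
F: waits 87, runs 87→108
G: waits 108, runs 108→132
H: waits 132, runs 132→148
I: waits 148, runs 148→166
Sum = 0+17+44+55+61+87+108+132+148 = 652.

652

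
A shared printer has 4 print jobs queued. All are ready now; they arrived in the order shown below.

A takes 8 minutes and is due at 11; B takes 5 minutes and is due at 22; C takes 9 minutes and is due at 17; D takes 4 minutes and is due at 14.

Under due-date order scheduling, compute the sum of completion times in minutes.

67

EDD (increasing due date): A D C B.
A: 0→8
D: 8→12
C: 12→21
B: 21→26
Sum = 8+12+21+26 = 67.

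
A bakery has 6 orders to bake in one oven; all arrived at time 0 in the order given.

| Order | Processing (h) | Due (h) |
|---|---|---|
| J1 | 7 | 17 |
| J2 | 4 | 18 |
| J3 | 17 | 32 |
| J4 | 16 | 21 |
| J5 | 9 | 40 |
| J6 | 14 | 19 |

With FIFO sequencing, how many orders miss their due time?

FIFO (arrival order): J1 J2 J3 J4 J5 J6.
J1: 0→7, due 17, tardiness 0
J2: 7→11, due 18, tardiness 0
J3: 11→28, due 32, tardiness 0
J4: 28→44, due 21, tardiness 23
J5: 44→53, due 40, tardiness 13
J6: 53→67, due 19, tardiness 48
Late orders: 3.

3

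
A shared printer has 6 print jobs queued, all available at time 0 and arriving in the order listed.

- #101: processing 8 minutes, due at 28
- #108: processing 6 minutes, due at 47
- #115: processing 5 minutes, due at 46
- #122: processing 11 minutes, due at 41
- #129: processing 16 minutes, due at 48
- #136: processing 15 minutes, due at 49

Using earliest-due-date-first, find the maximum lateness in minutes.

EDD (increasing due date): #101 #122 #115 #108 #129 #136.
#101: 0→8, due 28, lateness -20
#122: 8→19, due 41, lateness -22
#115: 19→24, due 46, lateness -22
#108: 24→30, due 47, lateness -17
#129: 30→46, due 48, lateness -2
#136: 46→61, due 49, lateness 12
Maximum = 12.

12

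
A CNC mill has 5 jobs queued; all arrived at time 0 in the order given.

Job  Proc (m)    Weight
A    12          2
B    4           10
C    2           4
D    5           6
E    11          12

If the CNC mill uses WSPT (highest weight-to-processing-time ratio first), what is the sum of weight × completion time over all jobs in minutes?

WSPT (decreasing weight/processing-time ratio): B C D E A.
B: finishes 4, weight 10, w·C = 40
C: finishes 6, weight 4, w·C = 24
D: finishes 11, weight 6, w·C = 66
E: finishes 22, weight 12, w·C = 264
A: finishes 34, weight 2, w·C = 68
Sum = 40+24+66+264+68 = 462.

462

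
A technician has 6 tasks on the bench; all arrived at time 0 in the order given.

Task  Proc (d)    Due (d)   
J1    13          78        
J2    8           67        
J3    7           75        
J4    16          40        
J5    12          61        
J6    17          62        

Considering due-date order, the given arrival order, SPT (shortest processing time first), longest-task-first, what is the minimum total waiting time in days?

145

EDD (increasing due date): J4 J5 J6 J2 J3 J1.
J4: waits 0, runs 0→16
J5: waits 16, runs 16→28
J6: waits 28, runs 28→45
J2: waits 45, runs 45→53
J3: waits 53, runs 53→60
J1: waits 60, runs 60→73
Sum = 0+16+28+45+53+60 = 202.
FIFO (arrival order): J1 J2 J3 J4 J5 J6.
J1: waits 0, runs 0→13
J2: waits 13, runs 13→21
J3: waits 21, runs 21→28
J4: waits 28, runs 28→44
J5: waits 44, runs 44→56
J6: waits 56, runs 56→73
Sum = 0+13+21+28+44+56 = 162.
SPT (increasing processing time): J3 J2 J5 J1 J4 J6.
J3: waits 0, runs 0→7
J2: waits 7, runs 7→15
J5: waits 15, runs 15→27
J1: waits 27, runs 27→40
J4: waits 40, runs 40→56
J6: waits 56, runs 56→73
Sum = 0+7+15+27+40+56 = 145.
LPT (decreasing processing time): J6 J4 J1 J5 J2 J3.
J6: waits 0, runs 0→17
J4: waits 17, runs 17→33
J1: waits 33, runs 33→46
J5: waits 46, runs 46→58
J2: waits 58, runs 58→66
J3: waits 66, runs 66→73
Sum = 0+17+33+46+58+66 = 220.
EDD 202, FIFO 162, SPT 145, LPT 220 → minimum 145.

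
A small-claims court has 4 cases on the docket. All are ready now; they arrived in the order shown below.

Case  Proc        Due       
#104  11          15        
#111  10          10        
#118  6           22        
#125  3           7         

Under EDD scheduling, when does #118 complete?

30

EDD (increasing due date): #125 #111 #104 #118.
#125: 0→3
#111: 3→13
#104: 13→24
#118: 24→30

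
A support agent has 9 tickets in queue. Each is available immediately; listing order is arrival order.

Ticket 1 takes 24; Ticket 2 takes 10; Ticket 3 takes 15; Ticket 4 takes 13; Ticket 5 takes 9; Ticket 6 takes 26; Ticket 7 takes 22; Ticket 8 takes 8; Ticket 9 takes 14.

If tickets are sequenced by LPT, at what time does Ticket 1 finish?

LPT (decreasing processing time): Ticket 6 Ticket 1 Ticket 7 Ticket 3 Ticket 9 Ticket 4 Ticket 2 Ticket 5 Ticket 8.
Ticket 6: 0→26
Ticket 1: 26→50

50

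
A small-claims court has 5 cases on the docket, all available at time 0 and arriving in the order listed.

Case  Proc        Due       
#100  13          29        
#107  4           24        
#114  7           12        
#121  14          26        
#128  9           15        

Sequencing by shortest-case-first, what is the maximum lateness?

SPT (increasing processing time): #107 #114 #128 #100 #121.
#107: 0→4, due 24, lateness -20
#114: 4→11, due 12, lateness -1
#128: 11→20, due 15, lateness 5
#100: 20→33, due 29, lateness 4
#121: 33→47, due 26, lateness 21
Maximum = 21.

21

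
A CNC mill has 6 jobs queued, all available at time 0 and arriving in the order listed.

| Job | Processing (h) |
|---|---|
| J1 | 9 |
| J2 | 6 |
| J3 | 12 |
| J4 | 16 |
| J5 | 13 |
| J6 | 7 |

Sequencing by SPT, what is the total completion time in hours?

SPT (increasing processing time): J2 J6 J1 J3 J5 J4.
J2: 0→6
J6: 6→13
J1: 13→22
J3: 22→34
J5: 34→47
J4: 47→63
Sum = 6+13+22+34+47+63 = 185.

185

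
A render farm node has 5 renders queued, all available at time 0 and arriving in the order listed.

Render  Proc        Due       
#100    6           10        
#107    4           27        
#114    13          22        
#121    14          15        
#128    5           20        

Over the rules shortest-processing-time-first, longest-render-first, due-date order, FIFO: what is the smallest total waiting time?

SPT (increasing processing time): #107 #128 #100 #114 #121.
#107: waits 0, runs 0→4
#128: waits 4, runs 4→9
#100: waits 9, runs 9→15
#114: waits 15, runs 15→28
#121: waits 28, runs 28→42
Sum = 0+4+9+15+28 = 56.
LPT (decreasing processing time): #121 #114 #100 #128 #107.
#121: waits 0, runs 0→14
#114: waits 14, runs 14→27
#100: waits 27, runs 27→33
#128: waits 33, runs 33→38
#107: waits 38, runs 38→42
Sum = 0+14+27+33+38 = 112.
EDD (increasing due date): #100 #121 #128 #114 #107.
#100: waits 0, runs 0→6
#121: waits 6, runs 6→20
#128: waits 20, runs 20→25
#114: waits 25, runs 25→38
#107: waits 38, runs 38→42
Sum = 0+6+20+25+38 = 89.
FIFO (arrival order): #100 #107 #114 #121 #128.
#100: waits 0, runs 0→6
#107: waits 6, runs 6→10
#114: waits 10, runs 10→23
#121: waits 23, runs 23→37
#128: waits 37, runs 37→42
Sum = 0+6+10+23+37 = 76.
SPT 56, LPT 112, EDD 89, FIFO 76 → minimum 56.

56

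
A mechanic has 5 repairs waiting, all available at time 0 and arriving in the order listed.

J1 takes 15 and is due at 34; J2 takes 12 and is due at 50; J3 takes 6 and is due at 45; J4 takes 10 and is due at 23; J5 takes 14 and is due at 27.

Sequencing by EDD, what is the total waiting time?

EDD (increasing due date): J4 J5 J1 J3 J2.
J4: waits 0, runs 0→10
J5: waits 10, runs 10→24
J1: waits 24, runs 24→39
J3: waits 39, runs 39→45
J2: waits 45, runs 45→57
Sum = 0+10+24+39+45 = 118.

118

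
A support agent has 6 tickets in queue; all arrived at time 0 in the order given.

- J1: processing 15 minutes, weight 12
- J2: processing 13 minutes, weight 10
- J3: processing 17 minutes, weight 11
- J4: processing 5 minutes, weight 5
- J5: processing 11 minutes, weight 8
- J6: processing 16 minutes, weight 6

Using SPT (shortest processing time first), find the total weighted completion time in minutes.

SPT (increasing processing time): J4 J5 J2 J1 J6 J3.
J4: finishes 5, weight 5, w·C = 25
J5: finishes 16, weight 8, w·C = 128
J2: finishes 29, weight 10, w·C = 290
J1: finishes 44, weight 12, w·C = 528
J6: finishes 60, weight 6, w·C = 360
J3: finishes 77, weight 11, w·C = 847
Sum = 25+128+290+528+360+847 = 2178.

2178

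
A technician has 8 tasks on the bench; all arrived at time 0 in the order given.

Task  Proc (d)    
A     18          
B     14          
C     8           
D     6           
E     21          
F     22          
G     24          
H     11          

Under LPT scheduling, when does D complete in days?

124

LPT (decreasing processing time): G F E A B H C D.
G: 0→24
F: 24→46
E: 46→67
A: 67→85
B: 85→99
H: 99→110
C: 110→118
D: 118→124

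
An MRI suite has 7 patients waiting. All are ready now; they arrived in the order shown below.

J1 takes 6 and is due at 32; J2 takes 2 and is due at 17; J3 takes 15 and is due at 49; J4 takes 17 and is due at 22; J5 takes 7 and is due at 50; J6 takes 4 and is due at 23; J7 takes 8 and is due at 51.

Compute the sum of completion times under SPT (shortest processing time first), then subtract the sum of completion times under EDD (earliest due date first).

-60

SPT (increasing processing time): J2 J6 J1 J5 J7 J3 J4.
J2: 0→2
J6: 2→6
J1: 6→12
J5: 12→19
J7: 19→27
J3: 27→42
J4: 42→59
Sum = 2+6+12+19+27+42+59 = 167.
EDD (increasing due date): J2 J4 J6 J1 J3 J5 J7.
J2: 0→2
J4: 2→19
J6: 19→23
J1: 23→29
J3: 29→44
J5: 44→51
J7: 51→59
Sum = 2+19+23+29+44+51+59 = 227.
Difference = 167 − 227 = -60.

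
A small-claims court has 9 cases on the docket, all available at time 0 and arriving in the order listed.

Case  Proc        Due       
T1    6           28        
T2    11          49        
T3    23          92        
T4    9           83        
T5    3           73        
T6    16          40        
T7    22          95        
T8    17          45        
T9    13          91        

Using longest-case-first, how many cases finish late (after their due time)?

LPT (decreasing processing time): T3 T7 T8 T6 T9 T2 T4 T1 T5.
T3: 0→23, due 92, tardiness 0
T7: 23→45, due 95, tardiness 0
T8: 45→62, due 45, tardiness 17
T6: 62→78, due 40, tardiness 38
T9: 78→91, due 91, tardiness 0
T2: 91→102, due 49, tardiness 53
T4: 102→111, due 83, tardiness 28
T1: 111→117, due 28, tardiness 89
T5: 117→120, due 73, tardiness 47
Late cases: 6.

6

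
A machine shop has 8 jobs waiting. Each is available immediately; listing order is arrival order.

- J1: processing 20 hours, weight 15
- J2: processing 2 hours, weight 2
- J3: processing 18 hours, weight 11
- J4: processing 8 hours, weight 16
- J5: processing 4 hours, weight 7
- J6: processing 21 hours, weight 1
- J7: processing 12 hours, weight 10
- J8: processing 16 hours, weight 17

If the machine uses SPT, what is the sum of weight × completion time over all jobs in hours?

3205

SPT (increasing processing time): J2 J5 J4 J7 J8 J3 J1 J6.
J2: finishes 2, weight 2, w·C = 4
J5: finishes 6, weight 7, w·C = 42
J4: finishes 14, weight 16, w·C = 224
J7: finishes 26, weight 10, w·C = 260
J8: finishes 42, weight 17, w·C = 714
J3: finishes 60, weight 11, w·C = 660
J1: finishes 80, weight 15, w·C = 1200
J6: finishes 101, weight 1, w·C = 101
Sum = 4+42+224+260+714+660+1200+101 = 3205.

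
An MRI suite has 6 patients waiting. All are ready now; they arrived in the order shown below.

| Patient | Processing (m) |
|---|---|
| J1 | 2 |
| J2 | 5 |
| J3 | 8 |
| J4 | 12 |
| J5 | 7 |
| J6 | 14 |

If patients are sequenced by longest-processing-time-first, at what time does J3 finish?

34

LPT (decreasing processing time): J6 J4 J3 J5 J2 J1.
J6: 0→14
J4: 14→26
J3: 26→34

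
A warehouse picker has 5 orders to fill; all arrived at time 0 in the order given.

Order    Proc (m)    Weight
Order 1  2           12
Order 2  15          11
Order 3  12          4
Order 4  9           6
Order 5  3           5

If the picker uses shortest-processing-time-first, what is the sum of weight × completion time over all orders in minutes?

SPT (increasing processing time): Order 1 Order 5 Order 4 Order 3 Order 2.
Order 1: finishes 2, weight 12, w·C = 24
Order 5: finishes 5, weight 5, w·C = 25
Order 4: finishes 14, weight 6, w·C = 84
Order 3: finishes 26, weight 4, w·C = 104
Order 2: finishes 41, weight 11, w·C = 451
Sum = 24+25+84+104+451 = 688.

688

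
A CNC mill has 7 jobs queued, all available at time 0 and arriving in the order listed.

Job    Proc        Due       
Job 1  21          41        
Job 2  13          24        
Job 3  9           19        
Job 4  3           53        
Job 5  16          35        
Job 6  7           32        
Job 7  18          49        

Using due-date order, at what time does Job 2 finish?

EDD (increasing due date): Job 3 Job 2 Job 6 Job 5 Job 1 Job 7 Job 4.
Job 3: 0→9
Job 2: 9→22

22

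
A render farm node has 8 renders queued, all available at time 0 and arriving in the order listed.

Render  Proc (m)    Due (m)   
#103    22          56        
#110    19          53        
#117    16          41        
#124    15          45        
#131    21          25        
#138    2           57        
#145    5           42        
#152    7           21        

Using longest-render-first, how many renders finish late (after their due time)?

7

LPT (decreasing processing time): #103 #131 #110 #117 #124 #152 #145 #138.
#103: 0→22, due 56, tardiness 0
#131: 22→43, due 25, tardiness 18
#110: 43→62, due 53, tardiness 9
#117: 62→78, due 41, tardiness 37
#124: 78→93, due 45, tardiness 48
#152: 93→100, due 21, tardiness 79
#145: 100→105, due 42, tardiness 63
#138: 105→107, due 57, tardiness 50
Late renders: 7.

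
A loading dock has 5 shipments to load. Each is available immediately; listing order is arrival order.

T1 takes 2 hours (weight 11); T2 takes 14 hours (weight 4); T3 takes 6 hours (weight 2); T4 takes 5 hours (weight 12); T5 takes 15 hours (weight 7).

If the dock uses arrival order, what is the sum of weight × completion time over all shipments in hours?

748

FIFO (arrival order): T1 T2 T3 T4 T5.
T1: finishes 2, weight 11, w·C = 22
T2: finishes 16, weight 4, w·C = 64
T3: finishes 22, weight 2, w·C = 44
T4: finishes 27, weight 12, w·C = 324
T5: finishes 42, weight 7, w·C = 294
Sum = 22+64+44+324+294 = 748.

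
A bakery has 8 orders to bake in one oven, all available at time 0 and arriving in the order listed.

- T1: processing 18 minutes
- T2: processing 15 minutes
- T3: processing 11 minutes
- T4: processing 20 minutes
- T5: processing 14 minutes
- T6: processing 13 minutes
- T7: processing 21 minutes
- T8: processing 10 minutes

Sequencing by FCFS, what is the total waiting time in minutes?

FIFO (arrival order): T1 T2 T3 T4 T5 T6 T7 T8.
T1: waits 0, runs 0→18
T2: waits 18, runs 18→33
T3: waits 33, runs 33→44
T4: waits 44, runs 44→64
T5: waits 64, runs 64→78
T6: waits 78, runs 78→91
T7: waits 91, runs 91→112
T8: waits 112, runs 112→122
Sum = 0+18+33+44+64+78+91+112 = 440.

440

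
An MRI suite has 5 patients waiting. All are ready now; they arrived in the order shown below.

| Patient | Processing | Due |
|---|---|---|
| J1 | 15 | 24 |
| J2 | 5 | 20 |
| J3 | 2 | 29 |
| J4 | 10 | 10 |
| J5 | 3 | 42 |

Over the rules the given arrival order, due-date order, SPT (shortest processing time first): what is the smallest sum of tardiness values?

9

FIFO (arrival order): J1 J2 J3 J4 J5.
J1: 0→15, due 24, tardiness 0
J2: 15→20, due 20, tardiness 0
J3: 20→22, due 29, tardiness 0
J4: 22→32, due 10, tardiness 22
J5: 32→35, due 42, tardiness 0
Sum = 0+0+0+22+0 = 22.
EDD (increasing due date): J4 J2 J1 J3 J5.
J4: 0→10, due 10, tardiness 0
J2: 10→15, due 20, tardiness 0
J1: 15→30, due 24, tardiness 6
J3: 30→32, due 29, tardiness 3
J5: 32→35, due 42, tardiness 0
Sum = 0+0+6+3+0 = 9.
SPT (increasing processing time): J3 J5 J2 J4 J1.
J3: 0→2, due 29, tardiness 0
J5: 2→5, due 42, tardiness 0
J2: 5→10, due 20, tardiness 0
J4: 10→20, due 10, tardiness 10
J1: 20→35, due 24, tardiness 11
Sum = 0+0+0+10+11 = 21.
FIFO 22, EDD 9, SPT 21 → minimum 9.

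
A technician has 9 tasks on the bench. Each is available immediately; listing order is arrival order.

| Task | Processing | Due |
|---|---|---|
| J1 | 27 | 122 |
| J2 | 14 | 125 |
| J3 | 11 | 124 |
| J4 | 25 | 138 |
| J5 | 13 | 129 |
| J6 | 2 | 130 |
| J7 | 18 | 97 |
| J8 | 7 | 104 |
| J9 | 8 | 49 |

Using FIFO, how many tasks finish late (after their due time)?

FIFO (arrival order): J1 J2 J3 J4 J5 J6 J7 J8 J9.
J1: 0→27, due 122, tardiness 0
J2: 27→41, due 125, tardiness 0
J3: 41→52, due 124, tardiness 0
J4: 52→77, due 138, tardiness 0
J5: 77→90, due 129, tardiness 0
J6: 90→92, due 130, tardiness 0
J7: 92→110, due 97, tardiness 13
J8: 110→117, due 104, tardiness 13
J9: 117→125, due 49, tardiness 76
Late tasks: 3.

3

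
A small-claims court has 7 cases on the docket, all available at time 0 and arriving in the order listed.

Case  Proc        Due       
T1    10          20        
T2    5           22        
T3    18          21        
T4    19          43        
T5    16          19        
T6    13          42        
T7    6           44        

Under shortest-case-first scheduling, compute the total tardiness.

123

SPT (increasing processing time): T2 T7 T1 T6 T5 T3 T4.
T2: 0→5, due 22, tardiness 0
T7: 5→11, due 44, tardiness 0
T1: 11→21, due 20, tardiness 1
T6: 21→34, due 42, tardiness 0
T5: 34→50, due 19, tardiness 31
T3: 50→68, due 21, tardiness 47
T4: 68→87, due 43, tardiness 44
Sum = 0+0+1+0+31+47+44 = 123.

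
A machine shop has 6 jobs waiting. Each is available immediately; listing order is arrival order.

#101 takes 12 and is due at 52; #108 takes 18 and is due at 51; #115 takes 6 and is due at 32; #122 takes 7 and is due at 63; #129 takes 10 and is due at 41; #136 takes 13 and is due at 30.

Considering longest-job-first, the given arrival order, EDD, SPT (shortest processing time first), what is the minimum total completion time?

LPT (decreasing processing time): #108 #136 #101 #129 #122 #115.
#108: 0→18
#136: 18→31
#101: 31→43
#129: 43→53
#122: 53→60
#115: 60→66
Sum = 18+31+43+53+60+66 = 271.
FIFO (arrival order): #101 #108 #115 #122 #129 #136.
#101: 0→12
#108: 12→30
#115: 30→36
#122: 36→43
#129: 43→53
#136: 53→66
Sum = 12+30+36+43+53+66 = 240.
EDD (increasing due date): #136 #115 #129 #108 #101 #122.
#136: 0→13
#115: 13→19
#129: 19→29
#108: 29→47
#101: 47→59
#122: 59→66
Sum = 13+19+29+47+59+66 = 233.
SPT (increasing processing time): #115 #122 #129 #101 #136 #108.
#115: 0→6
#122: 6→13
#129: 13→23
#101: 23→35
#136: 35→48
#108: 48→66
Sum = 6+13+23+35+48+66 = 191.
LPT 271, FIFO 240, EDD 233, SPT 191 → minimum 191.

191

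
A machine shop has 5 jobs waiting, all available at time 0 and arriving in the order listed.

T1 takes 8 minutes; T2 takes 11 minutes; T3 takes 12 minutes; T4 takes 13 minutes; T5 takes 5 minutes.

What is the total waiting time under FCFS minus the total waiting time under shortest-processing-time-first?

24

FIFO (arrival order): T1 T2 T3 T4 T5.
T1: waits 0, runs 0→8
T2: waits 8, runs 8→19
T3: waits 19, runs 19→31
T4: waits 31, runs 31→44
T5: waits 44, runs 44→49
Sum = 0+8+19+31+44 = 102.
SPT (increasing processing time): T5 T1 T2 T3 T4.
T5: waits 0, runs 0→5
T1: waits 5, runs 5→13
T2: waits 13, runs 13→24
T3: waits 24, runs 24→36
T4: waits 36, runs 36→49
Sum = 0+5+13+24+36 = 78.
Difference = 102 − 78 = 24.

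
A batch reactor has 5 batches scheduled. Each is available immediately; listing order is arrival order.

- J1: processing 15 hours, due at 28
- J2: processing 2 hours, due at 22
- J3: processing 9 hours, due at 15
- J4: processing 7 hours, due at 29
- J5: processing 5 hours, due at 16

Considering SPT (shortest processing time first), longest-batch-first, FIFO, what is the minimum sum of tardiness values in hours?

SPT (increasing processing time): J2 J5 J4 J3 J1.
J2: 0→2, due 22, tardiness 0
J5: 2→7, due 16, tardiness 0
J4: 7→14, due 29, tardiness 0
J3: 14→23, due 15, tardiness 8
J1: 23→38, due 28, tardiness 10
Sum = 0+0+0+8+10 = 18.
LPT (decreasing processing time): J1 J3 J4 J5 J2.
J1: 0→15, due 28, tardiness 0
J3: 15→24, due 15, tardiness 9
J4: 24→31, due 29, tardiness 2
J5: 31→36, due 16, tardiness 20
J2: 36→38, due 22, tardiness 16
Sum = 0+9+2+20+16 = 47.
FIFO (arrival order): J1 J2 J3 J4 J5.
J1: 0→15, due 28, tardiness 0
J2: 15→17, due 22, tardiness 0
J3: 17→26, due 15, tardiness 11
J4: 26→33, due 29, tardiness 4
J5: 33→38, due 16, tardiness 22
Sum = 0+0+11+4+22 = 37.
SPT 18, LPT 47, FIFO 37 → minimum 18.

18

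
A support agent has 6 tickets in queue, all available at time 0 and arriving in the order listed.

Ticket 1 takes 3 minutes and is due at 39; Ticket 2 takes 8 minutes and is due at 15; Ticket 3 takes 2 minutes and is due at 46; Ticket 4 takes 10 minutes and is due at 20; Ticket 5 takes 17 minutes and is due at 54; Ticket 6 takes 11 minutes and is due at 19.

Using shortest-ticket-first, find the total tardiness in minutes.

SPT (increasing processing time): Ticket 3 Ticket 1 Ticket 2 Ticket 4 Ticket 6 Ticket 5.
Ticket 3: 0→2, due 46, tardiness 0
Ticket 1: 2→5, due 39, tardiness 0
Ticket 2: 5→13, due 15, tardiness 0
Ticket 4: 13→23, due 20, tardiness 3
Ticket 6: 23→34, due 19, tardiness 15
Ticket 5: 34→51, due 54, tardiness 0
Sum = 0+0+0+3+15+0 = 18.

18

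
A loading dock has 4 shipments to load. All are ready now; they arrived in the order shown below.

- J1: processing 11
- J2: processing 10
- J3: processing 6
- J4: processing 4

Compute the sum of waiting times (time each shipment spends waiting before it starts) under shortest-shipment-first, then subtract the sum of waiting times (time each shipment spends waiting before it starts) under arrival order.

-25

SPT (increasing processing time): J4 J3 J2 J1.
J4: waits 0, runs 0→4
J3: waits 4, runs 4→10
J2: waits 10, runs 10→20
J1: waits 20, runs 20→31
Sum = 0+4+10+20 = 34.
FIFO (arrival order): J1 J2 J3 J4.
J1: waits 0, runs 0→11
J2: waits 11, runs 11→21
J3: waits 21, runs 21→27
J4: waits 27, runs 27→31
Sum = 0+11+21+27 = 59.
Difference = 34 − 59 = -25.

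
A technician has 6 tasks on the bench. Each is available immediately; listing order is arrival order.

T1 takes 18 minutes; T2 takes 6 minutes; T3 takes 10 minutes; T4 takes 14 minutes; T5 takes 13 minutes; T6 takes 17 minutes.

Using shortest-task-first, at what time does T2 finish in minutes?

6

SPT (increasing processing time): T2 T3 T5 T4 T6 T1.
T2: 0→6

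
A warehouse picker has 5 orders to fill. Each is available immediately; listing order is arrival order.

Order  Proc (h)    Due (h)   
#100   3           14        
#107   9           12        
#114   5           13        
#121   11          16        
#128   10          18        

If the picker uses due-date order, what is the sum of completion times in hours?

106

EDD (increasing due date): #107 #114 #100 #121 #128.
#107: 0→9
#114: 9→14
#100: 14→17
#121: 17→28
#128: 28→38
Sum = 9+14+17+28+38 = 106.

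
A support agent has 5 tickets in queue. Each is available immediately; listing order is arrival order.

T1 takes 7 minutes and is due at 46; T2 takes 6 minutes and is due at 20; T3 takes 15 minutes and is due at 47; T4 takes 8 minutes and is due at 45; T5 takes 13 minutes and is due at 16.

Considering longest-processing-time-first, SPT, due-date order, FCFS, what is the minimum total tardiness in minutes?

2

LPT (decreasing processing time): T3 T5 T4 T1 T2.
T3: 0→15, due 47, tardiness 0
T5: 15→28, due 16, tardiness 12
T4: 28→36, due 45, tardiness 0
T1: 36→43, due 46, tardiness 0
T2: 43→49, due 20, tardiness 29
Sum = 0+12+0+0+29 = 41.
SPT (increasing processing time): T2 T1 T4 T5 T3.
T2: 0→6, due 20, tardiness 0
T1: 6→13, due 46, tardiness 0
T4: 13→21, due 45, tardiness 0
T5: 21→34, due 16, tardiness 18
T3: 34→49, due 47, tardiness 2
Sum = 0+0+0+18+2 = 20.
EDD (increasing due date): T5 T2 T4 T1 T3.
T5: 0→13, due 16, tardiness 0
T2: 13→19, due 20, tardiness 0
T4: 19→27, due 45, tardiness 0
T1: 27→34, due 46, tardiness 0
T3: 34→49, due 47, tardiness 2
Sum = 0+0+0+0+2 = 2.
FIFO (arrival order): T1 T2 T3 T4 T5.
T1: 0→7, due 46, tardiness 0
T2: 7→13, due 20, tardiness 0
T3: 13→28, due 47, tardiness 0
T4: 28→36, due 45, tardiness 0
T5: 36→49, due 16, tardiness 33
Sum = 0+0+0+0+33 = 33.
LPT 41, SPT 20, EDD 2, FIFO 33 → minimum 2.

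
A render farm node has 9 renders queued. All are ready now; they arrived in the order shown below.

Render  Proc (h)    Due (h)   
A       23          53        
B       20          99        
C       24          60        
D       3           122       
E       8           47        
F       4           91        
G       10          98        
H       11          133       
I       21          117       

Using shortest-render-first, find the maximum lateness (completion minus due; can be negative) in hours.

64

SPT (increasing processing time): D F E G H B I A C.
D: 0→3, due 122, lateness -119
F: 3→7, due 91, lateness -84
E: 7→15, due 47, lateness -32
G: 15→25, due 98, lateness -73
H: 25→36, due 133, lateness -97
B: 36→56, due 99, lateness -43
I: 56→77, due 117, lateness -40
A: 77→100, due 53, lateness 47
C: 100→124, due 60, lateness 64
Maximum = 64.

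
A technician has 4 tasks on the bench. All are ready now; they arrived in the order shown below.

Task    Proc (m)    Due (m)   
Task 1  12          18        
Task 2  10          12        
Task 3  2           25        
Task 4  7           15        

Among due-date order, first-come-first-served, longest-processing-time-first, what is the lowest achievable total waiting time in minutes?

56

EDD (increasing due date): Task 2 Task 4 Task 1 Task 3.
Task 2: waits 0, runs 0→10
Task 4: waits 10, runs 10→17
Task 1: waits 17, runs 17→29
Task 3: waits 29, runs 29→31
Sum = 0+10+17+29 = 56.
FIFO (arrival order): Task 1 Task 2 Task 3 Task 4.
Task 1: waits 0, runs 0→12
Task 2: waits 12, runs 12→22
Task 3: waits 22, runs 22→24
Task 4: waits 24, runs 24→31
Sum = 0+12+22+24 = 58.
LPT (decreasing processing time): Task 1 Task 2 Task 4 Task 3.
Task 1: waits 0, runs 0→12
Task 2: waits 12, runs 12→22
Task 4: waits 22, runs 22→29
Task 3: waits 29, runs 29→31
Sum = 0+12+22+29 = 63.
EDD 56, FIFO 58, LPT 63 → minimum 56.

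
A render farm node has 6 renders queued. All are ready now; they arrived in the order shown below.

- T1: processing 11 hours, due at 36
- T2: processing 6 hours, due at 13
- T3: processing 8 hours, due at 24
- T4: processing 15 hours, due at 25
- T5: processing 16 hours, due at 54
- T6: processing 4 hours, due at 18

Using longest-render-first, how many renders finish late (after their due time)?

LPT (decreasing processing time): T5 T4 T1 T3 T2 T6.
T5: 0→16, due 54, tardiness 0
T4: 16→31, due 25, tardiness 6
T1: 31→42, due 36, tardiness 6
T3: 42→50, due 24, tardiness 26
T2: 50→56, due 13, tardiness 43
T6: 56→60, due 18, tardiness 42
Late renders: 5.

5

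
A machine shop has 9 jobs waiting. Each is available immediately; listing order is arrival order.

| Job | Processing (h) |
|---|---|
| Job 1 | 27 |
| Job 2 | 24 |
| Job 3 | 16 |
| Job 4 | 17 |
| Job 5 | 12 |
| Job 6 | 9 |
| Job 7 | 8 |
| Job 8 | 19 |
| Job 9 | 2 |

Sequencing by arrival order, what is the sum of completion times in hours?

FIFO (arrival order): Job 1 Job 2 Job 3 Job 4 Job 5 Job 6 Job 7 Job 8 Job 9.
Job 1: 0→27
Job 2: 27→51
Job 3: 51→67
Job 4: 67→84
Job 5: 84→96
Job 6: 96→105
Job 7: 105→113
Job 8: 113→132
Job 9: 132→134
Sum = 27+51+67+84+96+105+113+132+134 = 809.

809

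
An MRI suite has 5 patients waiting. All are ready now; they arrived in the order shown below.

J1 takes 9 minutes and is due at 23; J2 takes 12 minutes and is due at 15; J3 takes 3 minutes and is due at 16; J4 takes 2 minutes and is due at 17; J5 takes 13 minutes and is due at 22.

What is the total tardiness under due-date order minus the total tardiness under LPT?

-40

EDD (increasing due date): J2 J3 J4 J5 J1.
J2: 0→12, due 15, tardiness 0
J3: 12→15, due 16, tardiness 0
J4: 15→17, due 17, tardiness 0
J5: 17→30, due 22, tardiness 8
J1: 30→39, due 23, tardiness 16
Sum = 0+0+0+8+16 = 24.
LPT (decreasing processing time): J5 J2 J1 J3 J4.
J5: 0→13, due 22, tardiness 0
J2: 13→25, due 15, tardiness 10
J1: 25→34, due 23, tardiness 11
J3: 34→37, due 16, tardiness 21
J4: 37→39, due 17, tardiness 22
Sum = 0+10+11+21+22 = 64.
Difference = 24 − 64 = -40.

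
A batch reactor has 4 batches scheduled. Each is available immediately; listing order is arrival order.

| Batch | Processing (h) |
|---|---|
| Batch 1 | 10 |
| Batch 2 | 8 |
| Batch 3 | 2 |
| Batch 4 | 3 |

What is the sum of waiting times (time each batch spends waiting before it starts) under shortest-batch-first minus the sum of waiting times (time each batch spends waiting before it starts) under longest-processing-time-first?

-29

SPT (increasing processing time): Batch 3 Batch 4 Batch 2 Batch 1.
Batch 3: waits 0, runs 0→2
Batch 4: waits 2, runs 2→5
Batch 2: waits 5, runs 5→13
Batch 1: waits 13, runs 13→23
Sum = 0+2+5+13 = 20.
LPT (decreasing processing time): Batch 1 Batch 2 Batch 4 Batch 3.
Batch 1: waits 0, runs 0→10
Batch 2: waits 10, runs 10→18
Batch 4: waits 18, runs 18→21
Batch 3: waits 21, runs 21→23
Sum = 0+10+18+21 = 49.
Difference = 20 − 49 = -29.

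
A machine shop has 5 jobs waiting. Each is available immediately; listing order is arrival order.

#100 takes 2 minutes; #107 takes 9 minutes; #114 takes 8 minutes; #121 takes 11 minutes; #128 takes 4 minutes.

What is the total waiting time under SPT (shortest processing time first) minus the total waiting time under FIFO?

-17

SPT (increasing processing time): #100 #128 #114 #107 #121.
#100: waits 0, runs 0→2
#128: waits 2, runs 2→6
#114: waits 6, runs 6→14
#107: waits 14, runs 14→23
#121: waits 23, runs 23→34
Sum = 0+2+6+14+23 = 45.
FIFO (arrival order): #100 #107 #114 #121 #128.
#100: waits 0, runs 0→2
#107: waits 2, runs 2→11
#114: waits 11, runs 11→19
#121: waits 19, runs 19→30
#128: waits 30, runs 30→34
Sum = 0+2+11+19+30 = 62.
Difference = 45 − 62 = -17.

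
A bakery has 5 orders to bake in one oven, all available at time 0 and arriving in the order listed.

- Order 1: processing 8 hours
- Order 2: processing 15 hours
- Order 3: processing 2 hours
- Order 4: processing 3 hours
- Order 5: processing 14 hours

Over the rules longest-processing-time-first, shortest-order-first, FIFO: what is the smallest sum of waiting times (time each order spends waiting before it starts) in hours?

47

LPT (decreasing processing time): Order 2 Order 5 Order 1 Order 4 Order 3.
Order 2: waits 0, runs 0→15
Order 5: waits 15, runs 15→29
Order 1: waits 29, runs 29→37
Order 4: waits 37, runs 37→40
Order 3: waits 40, runs 40→42
Sum = 0+15+29+37+40 = 121.
SPT (increasing processing time): Order 3 Order 4 Order 1 Order 5 Order 2.
Order 3: waits 0, runs 0→2
Order 4: waits 2, runs 2→5
Order 1: waits 5, runs 5→13
Order 5: waits 13, runs 13→27
Order 2: waits 27, runs 27→42
Sum = 0+2+5+13+27 = 47.
FIFO (arrival order): Order 1 Order 2 Order 3 Order 4 Order 5.
Order 1: waits 0, runs 0→8
Order 2: waits 8, runs 8→23
Order 3: waits 23, runs 23→25
Order 4: waits 25, runs 25→28
Order 5: waits 28, runs 28→42
Sum = 0+8+23+25+28 = 84.
LPT 121, SPT 47, FIFO 84 → minimum 47.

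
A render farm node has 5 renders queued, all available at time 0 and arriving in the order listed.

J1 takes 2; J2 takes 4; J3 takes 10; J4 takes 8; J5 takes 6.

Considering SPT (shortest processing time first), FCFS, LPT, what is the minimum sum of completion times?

SPT (increasing processing time): J1 J2 J5 J4 J3.
J1: 0→2
J2: 2→6
J5: 6→12
J4: 12→20
J3: 20→30
Sum = 2+6+12+20+30 = 70.
FIFO (arrival order): J1 J2 J3 J4 J5.
J1: 0→2
J2: 2→6
J3: 6→16
J4: 16→24
J5: 24→30
Sum = 2+6+16+24+30 = 78.
LPT (decreasing processing time): J3 J4 J5 J2 J1.
J3: 0→10
J4: 10→18
J5: 18→24
J2: 24→28
J1: 28→30
Sum = 10+18+24+28+30 = 110.
SPT 70, FIFO 78, LPT 110 → minimum 70.

70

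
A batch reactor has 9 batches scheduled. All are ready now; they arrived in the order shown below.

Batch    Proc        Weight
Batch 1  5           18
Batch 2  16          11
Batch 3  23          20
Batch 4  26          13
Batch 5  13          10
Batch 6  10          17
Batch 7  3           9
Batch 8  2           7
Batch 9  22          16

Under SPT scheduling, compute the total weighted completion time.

SPT (increasing processing time): Batch 8 Batch 7 Batch 1 Batch 6 Batch 5 Batch 2 Batch 9 Batch 3 Batch 4.
Batch 8: finishes 2, weight 7, w·C = 14
Batch 7: finishes 5, weight 9, w·C = 45
Batch 1: finishes 10, weight 18, w·C = 180
Batch 6: finishes 20, weight 17, w·C = 340
Batch 5: finishes 33, weight 10, w·C = 330
Batch 2: finishes 49, weight 11, w·C = 539
Batch 9: finishes 71, weight 16, w·C = 1136
Batch 3: finishes 94, weight 20, w·C = 1880
Batch 4: finishes 120, weight 13, w·C = 1560
Sum = 14+45+180+340+330+539+1136+1880+1560 = 6024.

6024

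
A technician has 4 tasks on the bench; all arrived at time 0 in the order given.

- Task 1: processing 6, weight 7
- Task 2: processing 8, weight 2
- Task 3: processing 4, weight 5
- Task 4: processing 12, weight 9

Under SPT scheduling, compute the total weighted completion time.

SPT (increasing processing time): Task 3 Task 1 Task 2 Task 4.
Task 3: finishes 4, weight 5, w·C = 20
Task 1: finishes 10, weight 7, w·C = 70
Task 2: finishes 18, weight 2, w·C = 36
Task 4: finishes 30, weight 9, w·C = 270
Sum = 20+70+36+270 = 396.

396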